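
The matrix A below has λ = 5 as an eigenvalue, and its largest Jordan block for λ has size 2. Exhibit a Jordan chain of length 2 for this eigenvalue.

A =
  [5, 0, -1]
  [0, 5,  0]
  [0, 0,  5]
A Jordan chain for λ = 5 of length 2:
v_1 = (-1, 0, 0)ᵀ
v_2 = (0, 0, 1)ᵀ

Let N = A − (5)·I. We want v_2 with N^2 v_2 = 0 but N^1 v_2 ≠ 0; then v_{j-1} := N · v_j for j = 2, …, 2.

Pick v_2 = (0, 0, 1)ᵀ.
Then v_1 = N · v_2 = (-1, 0, 0)ᵀ.

Sanity check: (A − (5)·I) v_1 = (0, 0, 0)ᵀ = 0. ✓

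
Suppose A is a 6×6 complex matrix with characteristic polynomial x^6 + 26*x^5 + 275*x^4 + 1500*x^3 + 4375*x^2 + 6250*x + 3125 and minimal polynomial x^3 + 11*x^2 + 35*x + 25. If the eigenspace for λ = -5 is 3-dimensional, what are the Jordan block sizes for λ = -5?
Block sizes for λ = -5: [2, 2, 1]

Step 1 — from the characteristic polynomial, algebraic multiplicity of λ = -5 is 5. From dim ker(A − (-5)·I) = 3, there are exactly 3 Jordan blocks for λ = -5.
Step 2 — from the minimal polynomial, the factor (x + 5)^2 tells us the largest block for λ = -5 has size 2.
Step 3 — with total size 5, 3 blocks, and largest block 2, the block sizes (in nonincreasing order) are [2, 2, 1].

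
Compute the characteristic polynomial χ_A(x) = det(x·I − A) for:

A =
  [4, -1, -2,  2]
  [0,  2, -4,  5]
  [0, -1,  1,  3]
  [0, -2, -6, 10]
x^4 - 17*x^3 + 108*x^2 - 304*x + 320

Expanding det(x·I − A) (e.g. by cofactor expansion or by noting that A is similar to its Jordan form J, which has the same characteristic polynomial as A) gives
  χ_A(x) = x^4 - 17*x^3 + 108*x^2 - 304*x + 320
which factors as (x - 5)*(x - 4)^3. The eigenvalues (with algebraic multiplicities) are λ = 4 with multiplicity 3, λ = 5 with multiplicity 1.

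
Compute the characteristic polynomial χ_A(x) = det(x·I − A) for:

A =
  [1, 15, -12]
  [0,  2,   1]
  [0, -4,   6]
x^3 - 9*x^2 + 24*x - 16

Expanding det(x·I − A) (e.g. by cofactor expansion or by noting that A is similar to its Jordan form J, which has the same characteristic polynomial as A) gives
  χ_A(x) = x^3 - 9*x^2 + 24*x - 16
which factors as (x - 4)^2*(x - 1). The eigenvalues (with algebraic multiplicities) are λ = 1 with multiplicity 1, λ = 4 with multiplicity 2.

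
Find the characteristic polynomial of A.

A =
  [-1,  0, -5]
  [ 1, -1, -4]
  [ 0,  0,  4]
x^3 - 2*x^2 - 7*x - 4

Expanding det(x·I − A) (e.g. by cofactor expansion or by noting that A is similar to its Jordan form J, which has the same characteristic polynomial as A) gives
  χ_A(x) = x^3 - 2*x^2 - 7*x - 4
which factors as (x - 4)*(x + 1)^2. The eigenvalues (with algebraic multiplicities) are λ = -1 with multiplicity 2, λ = 4 with multiplicity 1.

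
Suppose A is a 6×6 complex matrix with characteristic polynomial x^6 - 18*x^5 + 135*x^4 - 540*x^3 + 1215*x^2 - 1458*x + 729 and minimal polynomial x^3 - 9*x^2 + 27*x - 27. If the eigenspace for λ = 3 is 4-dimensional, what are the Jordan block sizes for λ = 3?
Block sizes for λ = 3: [3, 1, 1, 1]

Step 1 — from the characteristic polynomial, algebraic multiplicity of λ = 3 is 6. From dim ker(A − (3)·I) = 4, there are exactly 4 Jordan blocks for λ = 3.
Step 2 — from the minimal polynomial, the factor (x − 3)^3 tells us the largest block for λ = 3 has size 3.
Step 3 — with total size 6, 4 blocks, and largest block 3, the block sizes (in nonincreasing order) are [3, 1, 1, 1].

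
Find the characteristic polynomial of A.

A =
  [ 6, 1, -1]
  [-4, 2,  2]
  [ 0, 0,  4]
x^3 - 12*x^2 + 48*x - 64

Expanding det(x·I − A) (e.g. by cofactor expansion or by noting that A is similar to its Jordan form J, which has the same characteristic polynomial as A) gives
  χ_A(x) = x^3 - 12*x^2 + 48*x - 64
which factors as (x - 4)^3. The eigenvalues (with algebraic multiplicities) are λ = 4 with multiplicity 3.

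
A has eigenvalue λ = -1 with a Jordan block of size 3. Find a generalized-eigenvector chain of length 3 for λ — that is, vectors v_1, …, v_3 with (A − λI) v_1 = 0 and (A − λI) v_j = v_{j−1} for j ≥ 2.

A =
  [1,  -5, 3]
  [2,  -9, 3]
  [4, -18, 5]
A Jordan chain for λ = -1 of length 3:
v_1 = (6, 0, -4)ᵀ
v_2 = (2, 2, 4)ᵀ
v_3 = (1, 0, 0)ᵀ

Let N = A − (-1)·I. We want v_3 with N^3 v_3 = 0 but N^2 v_3 ≠ 0; then v_{j-1} := N · v_j for j = 3, …, 2.

Pick v_3 = (1, 0, 0)ᵀ.
Then v_2 = N · v_3 = (2, 2, 4)ᵀ.
Then v_1 = N · v_2 = (6, 0, -4)ᵀ.

Sanity check: (A − (-1)·I) v_1 = (0, 0, 0)ᵀ = 0. ✓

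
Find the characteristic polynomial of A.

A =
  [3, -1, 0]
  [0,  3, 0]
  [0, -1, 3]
x^3 - 9*x^2 + 27*x - 27

Expanding det(x·I − A) (e.g. by cofactor expansion or by noting that A is similar to its Jordan form J, which has the same characteristic polynomial as A) gives
  χ_A(x) = x^3 - 9*x^2 + 27*x - 27
which factors as (x - 3)^3. The eigenvalues (with algebraic multiplicities) are λ = 3 with multiplicity 3.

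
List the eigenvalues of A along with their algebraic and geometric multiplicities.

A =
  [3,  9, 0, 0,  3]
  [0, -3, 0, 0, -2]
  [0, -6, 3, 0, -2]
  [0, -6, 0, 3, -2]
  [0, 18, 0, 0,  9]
λ = 3: alg = 5, geom = 4

Step 1 — factor the characteristic polynomial to read off the algebraic multiplicities:
  χ_A(x) = (x - 3)^5

Step 2 — compute geometric multiplicities via the rank-nullity identity g(λ) = n − rank(A − λI):
  rank(A − (3)·I) = 1, so dim ker(A − (3)·I) = n − 1 = 4

Summary:
  λ = 3: algebraic multiplicity = 5, geometric multiplicity = 4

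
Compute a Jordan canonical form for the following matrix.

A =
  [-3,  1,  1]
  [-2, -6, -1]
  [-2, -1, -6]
J_2(-5) ⊕ J_1(-5)

The characteristic polynomial is
  det(x·I − A) = x^3 + 15*x^2 + 75*x + 125 = (x + 5)^3

Eigenvalues and multiplicities (the geometric multiplicity of λ is n − rank(A − λI), which equals the number of Jordan blocks for λ):
  λ = -5: algebraic multiplicity = 3, geometric multiplicity = 2

Determining the block sizes for each eigenvalue:
  λ = -5: 2 blocks summing to 3 forces exactly one block of size 2 and the rest size 1 → block sizes [2, 1]

Assembling the blocks gives a Jordan form
J =
  [-5,  1,  0]
  [ 0, -5,  0]
  [ 0,  0, -5]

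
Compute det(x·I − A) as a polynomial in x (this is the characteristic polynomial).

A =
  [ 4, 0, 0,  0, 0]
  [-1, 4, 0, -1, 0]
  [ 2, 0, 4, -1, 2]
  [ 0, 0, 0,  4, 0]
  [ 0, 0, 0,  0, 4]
x^5 - 20*x^4 + 160*x^3 - 640*x^2 + 1280*x - 1024

Expanding det(x·I − A) (e.g. by cofactor expansion or by noting that A is similar to its Jordan form J, which has the same characteristic polynomial as A) gives
  χ_A(x) = x^5 - 20*x^4 + 160*x^3 - 640*x^2 + 1280*x - 1024
which factors as (x - 4)^5. The eigenvalues (with algebraic multiplicities) are λ = 4 with multiplicity 5.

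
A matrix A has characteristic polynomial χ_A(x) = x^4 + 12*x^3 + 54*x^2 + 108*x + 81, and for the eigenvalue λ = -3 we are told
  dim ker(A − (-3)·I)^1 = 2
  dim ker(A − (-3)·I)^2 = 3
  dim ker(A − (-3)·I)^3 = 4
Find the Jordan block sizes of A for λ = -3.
Block sizes for λ = -3: [3, 1]

From the dimensions of kernels of powers, the number of Jordan blocks of size at least j is d_j − d_{j−1} where d_j = dim ker(N^j) (with d_0 = 0). Computing the differences gives [2, 1, 1].
The number of blocks of size exactly k is (#blocks of size ≥ k) − (#blocks of size ≥ k + 1), so the partition is: 1 block(s) of size 1, 1 block(s) of size 3.
In nonincreasing order the block sizes are [3, 1].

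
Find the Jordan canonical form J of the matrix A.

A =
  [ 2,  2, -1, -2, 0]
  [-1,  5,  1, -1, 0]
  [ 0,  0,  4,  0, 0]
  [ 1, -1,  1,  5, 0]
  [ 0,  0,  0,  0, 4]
J_3(4) ⊕ J_1(4) ⊕ J_1(4)

The characteristic polynomial is
  det(x·I − A) = x^5 - 20*x^4 + 160*x^3 - 640*x^2 + 1280*x - 1024 = (x - 4)^5

Eigenvalues and multiplicities (the geometric multiplicity of λ is n − rank(A − λI), which equals the number of Jordan blocks for λ):
  λ = 4: algebraic multiplicity = 5, geometric multiplicity = 3

Determining the block sizes for each eigenvalue:
  λ = 4: with am = 5 and gm = 3, the partition is not yet determined (e.g. several partitions of 5 into 3 parts exist). Let N = A − (4)·I. Computing rank(N^1) = 2, rank(N^2) = 1, rank(N^3) = 0; the number of blocks of size ≥ j is rank(N^{j−1}) − rank(N^j), giving [3, 1, 1]. So we have 1 block(s) of size 3, 2 block(s) of size 1 → block sizes [3, 1, 1]

Assembling the blocks gives a Jordan form
J =
  [4, 1, 0, 0, 0]
  [0, 4, 1, 0, 0]
  [0, 0, 4, 0, 0]
  [0, 0, 0, 4, 0]
  [0, 0, 0, 0, 4]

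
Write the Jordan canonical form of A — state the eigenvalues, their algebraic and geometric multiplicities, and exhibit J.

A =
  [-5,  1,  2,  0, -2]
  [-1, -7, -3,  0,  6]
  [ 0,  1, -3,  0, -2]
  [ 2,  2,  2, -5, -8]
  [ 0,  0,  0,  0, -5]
J_3(-5) ⊕ J_1(-5) ⊕ J_1(-5)

The characteristic polynomial is
  det(x·I − A) = x^5 + 25*x^4 + 250*x^3 + 1250*x^2 + 3125*x + 3125 = (x + 5)^5

Eigenvalues and multiplicities (the geometric multiplicity of λ is n − rank(A − λI), which equals the number of Jordan blocks for λ):
  λ = -5: algebraic multiplicity = 5, geometric multiplicity = 3

Determining the block sizes for each eigenvalue:
  λ = -5: with am = 5 and gm = 3, the partition is not yet determined (e.g. several partitions of 5 into 3 parts exist). Let N = A − (-5)·I. Computing rank(N^1) = 2, rank(N^2) = 1, rank(N^3) = 0; the number of blocks of size ≥ j is rank(N^{j−1}) − rank(N^j), giving [3, 1, 1]. So we have 1 block(s) of size 3, 2 block(s) of size 1 → block sizes [3, 1, 1]

Assembling the blocks gives a Jordan form
J =
  [-5,  1,  0,  0,  0]
  [ 0, -5,  1,  0,  0]
  [ 0,  0, -5,  0,  0]
  [ 0,  0,  0, -5,  0]
  [ 0,  0,  0,  0, -5]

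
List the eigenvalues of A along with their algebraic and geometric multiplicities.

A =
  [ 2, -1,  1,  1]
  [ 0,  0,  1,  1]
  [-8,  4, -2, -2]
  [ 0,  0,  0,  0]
λ = 0: alg = 4, geom = 2

Step 1 — factor the characteristic polynomial to read off the algebraic multiplicities:
  χ_A(x) = x^4

Step 2 — compute geometric multiplicities via the rank-nullity identity g(λ) = n − rank(A − λI):
  rank(A − (0)·I) = 2, so dim ker(A − (0)·I) = n − 2 = 2

Summary:
  λ = 0: algebraic multiplicity = 4, geometric multiplicity = 2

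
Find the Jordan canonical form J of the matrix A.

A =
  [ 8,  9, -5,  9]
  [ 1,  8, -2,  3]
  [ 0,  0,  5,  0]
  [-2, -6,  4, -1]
J_3(5) ⊕ J_1(5)

The characteristic polynomial is
  det(x·I − A) = x^4 - 20*x^3 + 150*x^2 - 500*x + 625 = (x - 5)^4

Eigenvalues and multiplicities (the geometric multiplicity of λ is n − rank(A − λI), which equals the number of Jordan blocks for λ):
  λ = 5: algebraic multiplicity = 4, geometric multiplicity = 2

Determining the block sizes for each eigenvalue:
  λ = 5: with am = 4 and gm = 2, the partition is not yet determined (e.g. several partitions of 4 into 2 parts exist). Let N = A − (5)·I. Computing rank(N^1) = 2, rank(N^2) = 1, rank(N^3) = 0; the number of blocks of size ≥ j is rank(N^{j−1}) − rank(N^j), giving [2, 1, 1]. So we have 1 block(s) of size 3, 1 block(s) of size 1 → block sizes [3, 1]

Assembling the blocks gives a Jordan form
J =
  [5, 1, 0, 0]
  [0, 5, 1, 0]
  [0, 0, 5, 0]
  [0, 0, 0, 5]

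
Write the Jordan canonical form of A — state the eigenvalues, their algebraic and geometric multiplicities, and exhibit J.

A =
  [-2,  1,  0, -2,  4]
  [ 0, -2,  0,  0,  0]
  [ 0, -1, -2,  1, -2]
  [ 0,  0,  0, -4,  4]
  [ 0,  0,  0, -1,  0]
J_2(-2) ⊕ J_2(-2) ⊕ J_1(-2)

The characteristic polynomial is
  det(x·I − A) = x^5 + 10*x^4 + 40*x^3 + 80*x^2 + 80*x + 32 = (x + 2)^5

Eigenvalues and multiplicities (the geometric multiplicity of λ is n − rank(A − λI), which equals the number of Jordan blocks for λ):
  λ = -2: algebraic multiplicity = 5, geometric multiplicity = 3

Determining the block sizes for each eigenvalue:
  λ = -2: with am = 5 and gm = 3, the partition is not yet determined (e.g. several partitions of 5 into 3 parts exist). Let N = A − (-2)·I. Computing rank(N^1) = 2, rank(N^2) = 0; the number of blocks of size ≥ j is rank(N^{j−1}) − rank(N^j), giving [3, 2]. So we have 2 block(s) of size 2, 1 block(s) of size 1 → block sizes [2, 2, 1]

Assembling the blocks gives a Jordan form
J =
  [-2,  1,  0,  0,  0]
  [ 0, -2,  0,  0,  0]
  [ 0,  0, -2,  1,  0]
  [ 0,  0,  0, -2,  0]
  [ 0,  0,  0,  0, -2]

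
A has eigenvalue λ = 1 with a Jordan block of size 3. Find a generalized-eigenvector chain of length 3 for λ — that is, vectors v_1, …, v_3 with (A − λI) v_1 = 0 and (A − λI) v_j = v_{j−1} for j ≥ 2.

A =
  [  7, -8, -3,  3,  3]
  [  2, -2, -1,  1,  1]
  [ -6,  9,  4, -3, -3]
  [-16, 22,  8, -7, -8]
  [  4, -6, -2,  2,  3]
A Jordan chain for λ = 1 of length 3:
v_1 = (2, 0, 0, -4, 0)ᵀ
v_2 = (6, 2, -6, -16, 4)ᵀ
v_3 = (1, 0, 0, 0, 0)ᵀ

Let N = A − (1)·I. We want v_3 with N^3 v_3 = 0 but N^2 v_3 ≠ 0; then v_{j-1} := N · v_j for j = 3, …, 2.

Pick v_3 = (1, 0, 0, 0, 0)ᵀ.
Then v_2 = N · v_3 = (6, 2, -6, -16, 4)ᵀ.
Then v_1 = N · v_2 = (2, 0, 0, -4, 0)ᵀ.

Sanity check: (A − (1)·I) v_1 = (0, 0, 0, 0, 0)ᵀ = 0. ✓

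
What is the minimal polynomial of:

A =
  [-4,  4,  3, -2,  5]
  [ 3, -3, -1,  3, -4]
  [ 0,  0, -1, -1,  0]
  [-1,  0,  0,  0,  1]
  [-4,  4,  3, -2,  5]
x^5 + 3*x^4 + 3*x^3 + x^2

The characteristic polynomial is χ_A(x) = x^2*(x + 1)^3, so the eigenvalues are known. The minimal polynomial is
  m_A(x) = Π_λ (x − λ)^{k_λ}
where k_λ is the size of the *largest* Jordan block for λ (equivalently, the smallest k with (A − λI)^k v = 0 for every generalised eigenvector v of λ).

  λ = -1: largest Jordan block has size 3, contributing (x + 1)^3
  λ = 0: largest Jordan block has size 2, contributing (x − 0)^2

So m_A(x) = x^2*(x + 1)^3 = x^5 + 3*x^4 + 3*x^3 + x^2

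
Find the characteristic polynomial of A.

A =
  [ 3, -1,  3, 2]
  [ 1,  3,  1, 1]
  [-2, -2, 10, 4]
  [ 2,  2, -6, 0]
x^4 - 16*x^3 + 96*x^2 - 256*x + 256

Expanding det(x·I − A) (e.g. by cofactor expansion or by noting that A is similar to its Jordan form J, which has the same characteristic polynomial as A) gives
  χ_A(x) = x^4 - 16*x^3 + 96*x^2 - 256*x + 256
which factors as (x - 4)^4. The eigenvalues (with algebraic multiplicities) are λ = 4 with multiplicity 4.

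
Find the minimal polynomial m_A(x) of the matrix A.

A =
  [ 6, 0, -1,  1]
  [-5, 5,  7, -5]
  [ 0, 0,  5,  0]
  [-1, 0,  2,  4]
x^3 - 15*x^2 + 75*x - 125

The characteristic polynomial is χ_A(x) = (x - 5)^4, so the eigenvalues are known. The minimal polynomial is
  m_A(x) = Π_λ (x − λ)^{k_λ}
where k_λ is the size of the *largest* Jordan block for λ (equivalently, the smallest k with (A − λI)^k v = 0 for every generalised eigenvector v of λ).

  λ = 5: largest Jordan block has size 3, contributing (x − 5)^3

So m_A(x) = (x - 5)^3 = x^3 - 15*x^2 + 75*x - 125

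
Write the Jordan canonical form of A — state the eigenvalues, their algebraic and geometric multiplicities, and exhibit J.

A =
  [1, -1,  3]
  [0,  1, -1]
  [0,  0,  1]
J_3(1)

The characteristic polynomial is
  det(x·I − A) = x^3 - 3*x^2 + 3*x - 1 = (x - 1)^3

Eigenvalues and multiplicities (the geometric multiplicity of λ is n − rank(A − λI), which equals the number of Jordan blocks for λ):
  λ = 1: algebraic multiplicity = 3, geometric multiplicity = 1

Determining the block sizes for each eigenvalue:
  λ = 1: one block (gm = 1), so the single block has size am = 3 → block sizes [3]

Assembling the blocks gives a Jordan form
J =
  [1, 1, 0]
  [0, 1, 1]
  [0, 0, 1]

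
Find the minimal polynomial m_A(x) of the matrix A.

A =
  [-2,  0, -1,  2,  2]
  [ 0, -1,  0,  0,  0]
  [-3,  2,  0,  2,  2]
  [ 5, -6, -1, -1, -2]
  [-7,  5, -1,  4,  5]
x^4 - 2*x^2 + 1

The characteristic polynomial is χ_A(x) = (x - 1)^3*(x + 1)^2, so the eigenvalues are known. The minimal polynomial is
  m_A(x) = Π_λ (x − λ)^{k_λ}
where k_λ is the size of the *largest* Jordan block for λ (equivalently, the smallest k with (A − λI)^k v = 0 for every generalised eigenvector v of λ).

  λ = -1: largest Jordan block has size 2, contributing (x + 1)^2
  λ = 1: largest Jordan block has size 2, contributing (x − 1)^2

So m_A(x) = (x - 1)^2*(x + 1)^2 = x^4 - 2*x^2 + 1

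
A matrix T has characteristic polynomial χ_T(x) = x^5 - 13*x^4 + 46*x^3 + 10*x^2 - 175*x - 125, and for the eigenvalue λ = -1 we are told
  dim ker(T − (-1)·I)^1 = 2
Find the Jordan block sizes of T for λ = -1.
Block sizes for λ = -1: [1, 1]

From the dimensions of kernels of powers, the number of Jordan blocks of size at least j is d_j − d_{j−1} where d_j = dim ker(N^j) (with d_0 = 0). Computing the differences gives [2].
The number of blocks of size exactly k is (#blocks of size ≥ k) − (#blocks of size ≥ k + 1), so the partition is: 2 block(s) of size 1.
In nonincreasing order the block sizes are [1, 1].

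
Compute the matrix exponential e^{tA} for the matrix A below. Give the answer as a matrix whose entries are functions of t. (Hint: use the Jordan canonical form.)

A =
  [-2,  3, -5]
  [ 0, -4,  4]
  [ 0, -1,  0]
e^{tA} =
  [exp(-2*t), -t^2*exp(-2*t)/2 + 3*t*exp(-2*t), t^2*exp(-2*t) - 5*t*exp(-2*t)]
  [0, -2*t*exp(-2*t) + exp(-2*t), 4*t*exp(-2*t)]
  [0, -t*exp(-2*t), 2*t*exp(-2*t) + exp(-2*t)]

Strategy: write A = P · J · P⁻¹ where J is a Jordan canonical form, so e^{tA} = P · e^{tJ} · P⁻¹, and e^{tJ} can be computed block-by-block.

A has Jordan form
J =
  [-2,  1,  0]
  [ 0, -2,  1]
  [ 0,  0, -2]
(up to reordering of blocks).

Per-block formulas:
  For a 3×3 Jordan block J_3(-2): exp(t · J_3(-2)) = e^(-2t)·(I + t·N + (t^2/2)·N^2), where N is the 3×3 nilpotent shift.

After assembling e^{tJ} and conjugating by P, we get:

e^{tA} =
  [exp(-2*t), -t^2*exp(-2*t)/2 + 3*t*exp(-2*t), t^2*exp(-2*t) - 5*t*exp(-2*t)]
  [0, -2*t*exp(-2*t) + exp(-2*t), 4*t*exp(-2*t)]
  [0, -t*exp(-2*t), 2*t*exp(-2*t) + exp(-2*t)]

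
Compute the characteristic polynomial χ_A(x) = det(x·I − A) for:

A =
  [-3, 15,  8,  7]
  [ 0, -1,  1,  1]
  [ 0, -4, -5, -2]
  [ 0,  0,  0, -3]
x^4 + 12*x^3 + 54*x^2 + 108*x + 81

Expanding det(x·I − A) (e.g. by cofactor expansion or by noting that A is similar to its Jordan form J, which has the same characteristic polynomial as A) gives
  χ_A(x) = x^4 + 12*x^3 + 54*x^2 + 108*x + 81
which factors as (x + 3)^4. The eigenvalues (with algebraic multiplicities) are λ = -3 with multiplicity 4.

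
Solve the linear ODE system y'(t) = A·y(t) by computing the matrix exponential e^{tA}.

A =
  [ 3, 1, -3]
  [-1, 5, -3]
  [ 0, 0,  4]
e^{tA} =
  [-t*exp(4*t) + exp(4*t), t*exp(4*t), -3*t*exp(4*t)]
  [-t*exp(4*t), t*exp(4*t) + exp(4*t), -3*t*exp(4*t)]
  [0, 0, exp(4*t)]

Strategy: write A = P · J · P⁻¹ where J is a Jordan canonical form, so e^{tA} = P · e^{tJ} · P⁻¹, and e^{tJ} can be computed block-by-block.

A has Jordan form
J =
  [4, 1, 0]
  [0, 4, 0]
  [0, 0, 4]
(up to reordering of blocks).

Per-block formulas:
  For a 1×1 block at λ = 4: exp(t · [4]) = [e^(4t)].
  For a 2×2 Jordan block J_2(4): exp(t · J_2(4)) = e^(4t)·(I + t·N), where N is the 2×2 nilpotent shift.

After assembling e^{tJ} and conjugating by P, we get:

e^{tA} =
  [-t*exp(4*t) + exp(4*t), t*exp(4*t), -3*t*exp(4*t)]
  [-t*exp(4*t), t*exp(4*t) + exp(4*t), -3*t*exp(4*t)]
  [0, 0, exp(4*t)]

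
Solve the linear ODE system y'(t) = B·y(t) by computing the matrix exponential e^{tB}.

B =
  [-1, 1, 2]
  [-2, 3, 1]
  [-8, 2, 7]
e^{tB} =
  [-t^2*exp(3*t) - 4*t*exp(3*t) + exp(3*t), t*exp(3*t), t^2*exp(3*t)/2 + 2*t*exp(3*t)]
  [-2*t*exp(3*t), exp(3*t), t*exp(3*t)]
  [-2*t^2*exp(3*t) - 8*t*exp(3*t), 2*t*exp(3*t), t^2*exp(3*t) + 4*t*exp(3*t) + exp(3*t)]

Strategy: write B = P · J · P⁻¹ where J is a Jordan canonical form, so e^{tB} = P · e^{tJ} · P⁻¹, and e^{tJ} can be computed block-by-block.

B has Jordan form
J =
  [3, 1, 0]
  [0, 3, 1]
  [0, 0, 3]
(up to reordering of blocks).

Per-block formulas:
  For a 3×3 Jordan block J_3(3): exp(t · J_3(3)) = e^(3t)·(I + t·N + (t^2/2)·N^2), where N is the 3×3 nilpotent shift.

After assembling e^{tJ} and conjugating by P, we get:

e^{tB} =
  [-t^2*exp(3*t) - 4*t*exp(3*t) + exp(3*t), t*exp(3*t), t^2*exp(3*t)/2 + 2*t*exp(3*t)]
  [-2*t*exp(3*t), exp(3*t), t*exp(3*t)]
  [-2*t^2*exp(3*t) - 8*t*exp(3*t), 2*t*exp(3*t), t^2*exp(3*t) + 4*t*exp(3*t) + exp(3*t)]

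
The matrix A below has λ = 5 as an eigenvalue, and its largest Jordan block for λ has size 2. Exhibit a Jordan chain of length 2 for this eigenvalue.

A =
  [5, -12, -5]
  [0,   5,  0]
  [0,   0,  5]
A Jordan chain for λ = 5 of length 2:
v_1 = (-12, 0, 0)ᵀ
v_2 = (0, 1, 0)ᵀ

Let N = A − (5)·I. We want v_2 with N^2 v_2 = 0 but N^1 v_2 ≠ 0; then v_{j-1} := N · v_j for j = 2, …, 2.

Pick v_2 = (0, 1, 0)ᵀ.
Then v_1 = N · v_2 = (-12, 0, 0)ᵀ.

Sanity check: (A − (5)·I) v_1 = (0, 0, 0)ᵀ = 0. ✓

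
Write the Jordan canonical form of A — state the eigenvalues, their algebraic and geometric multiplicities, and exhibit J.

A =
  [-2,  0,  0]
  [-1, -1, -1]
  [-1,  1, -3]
J_2(-2) ⊕ J_1(-2)

The characteristic polynomial is
  det(x·I − A) = x^3 + 6*x^2 + 12*x + 8 = (x + 2)^3

Eigenvalues and multiplicities (the geometric multiplicity of λ is n − rank(A − λI), which equals the number of Jordan blocks for λ):
  λ = -2: algebraic multiplicity = 3, geometric multiplicity = 2

Determining the block sizes for each eigenvalue:
  λ = -2: 2 blocks summing to 3 forces exactly one block of size 2 and the rest size 1 → block sizes [2, 1]

Assembling the blocks gives a Jordan form
J =
  [-2,  1,  0]
  [ 0, -2,  0]
  [ 0,  0, -2]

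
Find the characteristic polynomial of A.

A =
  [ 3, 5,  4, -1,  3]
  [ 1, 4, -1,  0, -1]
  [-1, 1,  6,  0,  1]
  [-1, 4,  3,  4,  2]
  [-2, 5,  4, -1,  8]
x^5 - 25*x^4 + 250*x^3 - 1250*x^2 + 3125*x - 3125

Expanding det(x·I − A) (e.g. by cofactor expansion or by noting that A is similar to its Jordan form J, which has the same characteristic polynomial as A) gives
  χ_A(x) = x^5 - 25*x^4 + 250*x^3 - 1250*x^2 + 3125*x - 3125
which factors as (x - 5)^5. The eigenvalues (with algebraic multiplicities) are λ = 5 with multiplicity 5.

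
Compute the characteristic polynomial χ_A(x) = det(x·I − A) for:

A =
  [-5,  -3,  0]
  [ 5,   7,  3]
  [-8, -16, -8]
x^3 + 6*x^2 + 12*x + 8

Expanding det(x·I − A) (e.g. by cofactor expansion or by noting that A is similar to its Jordan form J, which has the same characteristic polynomial as A) gives
  χ_A(x) = x^3 + 6*x^2 + 12*x + 8
which factors as (x + 2)^3. The eigenvalues (with algebraic multiplicities) are λ = -2 with multiplicity 3.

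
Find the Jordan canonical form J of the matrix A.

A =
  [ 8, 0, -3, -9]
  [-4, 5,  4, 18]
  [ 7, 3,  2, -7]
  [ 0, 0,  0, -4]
J_1(-4) ⊕ J_3(5)

The characteristic polynomial is
  det(x·I − A) = x^4 - 11*x^3 + 15*x^2 + 175*x - 500 = (x - 5)^3*(x + 4)

Eigenvalues and multiplicities (the geometric multiplicity of λ is n − rank(A − λI), which equals the number of Jordan blocks for λ):
  λ = -4: algebraic multiplicity = 1, geometric multiplicity = 1
  λ = 5: algebraic multiplicity = 3, geometric multiplicity = 1

Determining the block sizes for each eigenvalue:
  λ = -4: one block (gm = 1), so the single block has size am = 1 → block sizes [1]
  λ = 5: one block (gm = 1), so the single block has size am = 3 → block sizes [3]

Assembling the blocks gives a Jordan form
J =
  [-4, 0, 0, 0]
  [ 0, 5, 1, 0]
  [ 0, 0, 5, 1]
  [ 0, 0, 0, 5]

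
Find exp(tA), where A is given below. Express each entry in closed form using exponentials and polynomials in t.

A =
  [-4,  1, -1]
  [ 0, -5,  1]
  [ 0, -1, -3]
e^{tA} =
  [exp(-4*t), t*exp(-4*t), -t*exp(-4*t)]
  [0, -t*exp(-4*t) + exp(-4*t), t*exp(-4*t)]
  [0, -t*exp(-4*t), t*exp(-4*t) + exp(-4*t)]

Strategy: write A = P · J · P⁻¹ where J is a Jordan canonical form, so e^{tA} = P · e^{tJ} · P⁻¹, and e^{tJ} can be computed block-by-block.

A has Jordan form
J =
  [-4,  1,  0]
  [ 0, -4,  0]
  [ 0,  0, -4]
(up to reordering of blocks).

Per-block formulas:
  For a 2×2 Jordan block J_2(-4): exp(t · J_2(-4)) = e^(-4t)·(I + t·N), where N is the 2×2 nilpotent shift.
  For a 1×1 block at λ = -4: exp(t · [-4]) = [e^(-4t)].

After assembling e^{tJ} and conjugating by P, we get:

e^{tA} =
  [exp(-4*t), t*exp(-4*t), -t*exp(-4*t)]
  [0, -t*exp(-4*t) + exp(-4*t), t*exp(-4*t)]
  [0, -t*exp(-4*t), t*exp(-4*t) + exp(-4*t)]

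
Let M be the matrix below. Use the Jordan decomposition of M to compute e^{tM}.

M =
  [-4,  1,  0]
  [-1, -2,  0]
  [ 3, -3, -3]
e^{tM} =
  [-t*exp(-3*t) + exp(-3*t), t*exp(-3*t), 0]
  [-t*exp(-3*t), t*exp(-3*t) + exp(-3*t), 0]
  [3*t*exp(-3*t), -3*t*exp(-3*t), exp(-3*t)]

Strategy: write M = P · J · P⁻¹ where J is a Jordan canonical form, so e^{tM} = P · e^{tJ} · P⁻¹, and e^{tJ} can be computed block-by-block.

M has Jordan form
J =
  [-3,  1,  0]
  [ 0, -3,  0]
  [ 0,  0, -3]
(up to reordering of blocks).

Per-block formulas:
  For a 2×2 Jordan block J_2(-3): exp(t · J_2(-3)) = e^(-3t)·(I + t·N), where N is the 2×2 nilpotent shift.
  For a 1×1 block at λ = -3: exp(t · [-3]) = [e^(-3t)].

After assembling e^{tJ} and conjugating by P, we get:

e^{tM} =
  [-t*exp(-3*t) + exp(-3*t), t*exp(-3*t), 0]
  [-t*exp(-3*t), t*exp(-3*t) + exp(-3*t), 0]
  [3*t*exp(-3*t), -3*t*exp(-3*t), exp(-3*t)]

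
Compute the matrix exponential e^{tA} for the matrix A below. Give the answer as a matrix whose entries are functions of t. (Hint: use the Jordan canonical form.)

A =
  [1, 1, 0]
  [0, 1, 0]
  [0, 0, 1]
e^{tA} =
  [exp(t), t*exp(t), 0]
  [0, exp(t), 0]
  [0, 0, exp(t)]

Strategy: write A = P · J · P⁻¹ where J is a Jordan canonical form, so e^{tA} = P · e^{tJ} · P⁻¹, and e^{tJ} can be computed block-by-block.

A has Jordan form
J =
  [1, 1, 0]
  [0, 1, 0]
  [0, 0, 1]
(up to reordering of blocks).

Per-block formulas:
  For a 1×1 block at λ = 1: exp(t · [1]) = [e^(1t)].
  For a 2×2 Jordan block J_2(1): exp(t · J_2(1)) = e^(1t)·(I + t·N), where N is the 2×2 nilpotent shift.

After assembling e^{tJ} and conjugating by P, we get:

e^{tA} =
  [exp(t), t*exp(t), 0]
  [0, exp(t), 0]
  [0, 0, exp(t)]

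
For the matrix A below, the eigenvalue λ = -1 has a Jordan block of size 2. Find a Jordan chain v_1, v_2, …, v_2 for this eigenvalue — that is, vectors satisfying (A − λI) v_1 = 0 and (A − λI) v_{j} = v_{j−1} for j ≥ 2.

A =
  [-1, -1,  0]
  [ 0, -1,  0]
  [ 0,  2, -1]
A Jordan chain for λ = -1 of length 2:
v_1 = (-1, 0, 2)ᵀ
v_2 = (0, 1, 0)ᵀ

Let N = A − (-1)·I. We want v_2 with N^2 v_2 = 0 but N^1 v_2 ≠ 0; then v_{j-1} := N · v_j for j = 2, …, 2.

Pick v_2 = (0, 1, 0)ᵀ.
Then v_1 = N · v_2 = (-1, 0, 2)ᵀ.

Sanity check: (A − (-1)·I) v_1 = (0, 0, 0)ᵀ = 0. ✓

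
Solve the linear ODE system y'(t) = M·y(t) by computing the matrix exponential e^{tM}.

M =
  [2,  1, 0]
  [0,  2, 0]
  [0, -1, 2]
e^{tM} =
  [exp(2*t), t*exp(2*t), 0]
  [0, exp(2*t), 0]
  [0, -t*exp(2*t), exp(2*t)]

Strategy: write M = P · J · P⁻¹ where J is a Jordan canonical form, so e^{tM} = P · e^{tJ} · P⁻¹, and e^{tJ} can be computed block-by-block.

M has Jordan form
J =
  [2, 1, 0]
  [0, 2, 0]
  [0, 0, 2]
(up to reordering of blocks).

Per-block formulas:
  For a 2×2 Jordan block J_2(2): exp(t · J_2(2)) = e^(2t)·(I + t·N), where N is the 2×2 nilpotent shift.
  For a 1×1 block at λ = 2: exp(t · [2]) = [e^(2t)].

After assembling e^{tJ} and conjugating by P, we get:

e^{tM} =
  [exp(2*t), t*exp(2*t), 0]
  [0, exp(2*t), 0]
  [0, -t*exp(2*t), exp(2*t)]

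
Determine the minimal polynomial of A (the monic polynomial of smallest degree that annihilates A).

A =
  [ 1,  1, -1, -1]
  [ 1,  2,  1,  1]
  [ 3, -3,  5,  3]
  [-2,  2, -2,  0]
x^3 - 6*x^2 + 12*x - 8

The characteristic polynomial is χ_A(x) = (x - 2)^4, so the eigenvalues are known. The minimal polynomial is
  m_A(x) = Π_λ (x − λ)^{k_λ}
where k_λ is the size of the *largest* Jordan block for λ (equivalently, the smallest k with (A − λI)^k v = 0 for every generalised eigenvector v of λ).

  λ = 2: largest Jordan block has size 3, contributing (x − 2)^3

So m_A(x) = (x - 2)^3 = x^3 - 6*x^2 + 12*x - 8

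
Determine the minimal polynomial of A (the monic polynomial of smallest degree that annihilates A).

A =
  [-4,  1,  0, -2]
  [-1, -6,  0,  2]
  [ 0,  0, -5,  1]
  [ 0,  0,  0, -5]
x^2 + 10*x + 25

The characteristic polynomial is χ_A(x) = (x + 5)^4, so the eigenvalues are known. The minimal polynomial is
  m_A(x) = Π_λ (x − λ)^{k_λ}
where k_λ is the size of the *largest* Jordan block for λ (equivalently, the smallest k with (A − λI)^k v = 0 for every generalised eigenvector v of λ).

  λ = -5: largest Jordan block has size 2, contributing (x + 5)^2

So m_A(x) = (x + 5)^2 = x^2 + 10*x + 25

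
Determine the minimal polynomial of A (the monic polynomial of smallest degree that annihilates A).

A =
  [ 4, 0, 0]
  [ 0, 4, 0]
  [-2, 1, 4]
x^2 - 8*x + 16

The characteristic polynomial is χ_A(x) = (x - 4)^3, so the eigenvalues are known. The minimal polynomial is
  m_A(x) = Π_λ (x − λ)^{k_λ}
where k_λ is the size of the *largest* Jordan block for λ (equivalently, the smallest k with (A − λI)^k v = 0 for every generalised eigenvector v of λ).

  λ = 4: largest Jordan block has size 2, contributing (x − 4)^2

So m_A(x) = (x - 4)^2 = x^2 - 8*x + 16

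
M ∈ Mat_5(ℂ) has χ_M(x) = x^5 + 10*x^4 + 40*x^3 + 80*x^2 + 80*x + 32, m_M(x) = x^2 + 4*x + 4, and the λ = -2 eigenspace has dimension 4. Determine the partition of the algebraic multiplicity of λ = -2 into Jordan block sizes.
Block sizes for λ = -2: [2, 1, 1, 1]

Step 1 — from the characteristic polynomial, algebraic multiplicity of λ = -2 is 5. From dim ker(M − (-2)·I) = 4, there are exactly 4 Jordan blocks for λ = -2.
Step 2 — from the minimal polynomial, the factor (x + 2)^2 tells us the largest block for λ = -2 has size 2.
Step 3 — with total size 5, 4 blocks, and largest block 2, the block sizes (in nonincreasing order) are [2, 1, 1, 1].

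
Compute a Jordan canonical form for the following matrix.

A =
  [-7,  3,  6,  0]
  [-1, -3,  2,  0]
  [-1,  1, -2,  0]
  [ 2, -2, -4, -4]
J_2(-4) ⊕ J_1(-4) ⊕ J_1(-4)

The characteristic polynomial is
  det(x·I − A) = x^4 + 16*x^3 + 96*x^2 + 256*x + 256 = (x + 4)^4

Eigenvalues and multiplicities (the geometric multiplicity of λ is n − rank(A − λI), which equals the number of Jordan blocks for λ):
  λ = -4: algebraic multiplicity = 4, geometric multiplicity = 3

Determining the block sizes for each eigenvalue:
  λ = -4: 3 blocks summing to 4 forces exactly one block of size 2 and the rest size 1 → block sizes [2, 1, 1]

Assembling the blocks gives a Jordan form
J =
  [-4,  1,  0,  0]
  [ 0, -4,  0,  0]
  [ 0,  0, -4,  0]
  [ 0,  0,  0, -4]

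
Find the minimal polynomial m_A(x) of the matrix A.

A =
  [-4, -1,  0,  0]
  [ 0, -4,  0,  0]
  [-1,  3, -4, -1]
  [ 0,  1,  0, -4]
x^2 + 8*x + 16

The characteristic polynomial is χ_A(x) = (x + 4)^4, so the eigenvalues are known. The minimal polynomial is
  m_A(x) = Π_λ (x − λ)^{k_λ}
where k_λ is the size of the *largest* Jordan block for λ (equivalently, the smallest k with (A − λI)^k v = 0 for every generalised eigenvector v of λ).

  λ = -4: largest Jordan block has size 2, contributing (x + 4)^2

So m_A(x) = (x + 4)^2 = x^2 + 8*x + 16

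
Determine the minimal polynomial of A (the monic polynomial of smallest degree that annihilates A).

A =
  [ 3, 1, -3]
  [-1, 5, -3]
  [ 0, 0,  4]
x^2 - 8*x + 16

The characteristic polynomial is χ_A(x) = (x - 4)^3, so the eigenvalues are known. The minimal polynomial is
  m_A(x) = Π_λ (x − λ)^{k_λ}
where k_λ is the size of the *largest* Jordan block for λ (equivalently, the smallest k with (A − λI)^k v = 0 for every generalised eigenvector v of λ).

  λ = 4: largest Jordan block has size 2, contributing (x − 4)^2

So m_A(x) = (x - 4)^2 = x^2 - 8*x + 16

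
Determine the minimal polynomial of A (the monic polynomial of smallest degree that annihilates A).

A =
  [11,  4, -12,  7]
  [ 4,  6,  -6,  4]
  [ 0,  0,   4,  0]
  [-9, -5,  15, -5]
x^3 - 12*x^2 + 48*x - 64

The characteristic polynomial is χ_A(x) = (x - 4)^4, so the eigenvalues are known. The minimal polynomial is
  m_A(x) = Π_λ (x − λ)^{k_λ}
where k_λ is the size of the *largest* Jordan block for λ (equivalently, the smallest k with (A − λI)^k v = 0 for every generalised eigenvector v of λ).

  λ = 4: largest Jordan block has size 3, contributing (x − 4)^3

So m_A(x) = (x - 4)^3 = x^3 - 12*x^2 + 48*x - 64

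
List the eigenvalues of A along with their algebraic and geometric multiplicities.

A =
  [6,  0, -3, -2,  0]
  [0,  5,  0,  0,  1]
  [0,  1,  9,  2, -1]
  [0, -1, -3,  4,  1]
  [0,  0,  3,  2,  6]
λ = 6: alg = 5, geom = 3

Step 1 — factor the characteristic polynomial to read off the algebraic multiplicities:
  χ_A(x) = (x - 6)^5

Step 2 — compute geometric multiplicities via the rank-nullity identity g(λ) = n − rank(A − λI):
  rank(A − (6)·I) = 2, so dim ker(A − (6)·I) = n − 2 = 3

Summary:
  λ = 6: algebraic multiplicity = 5, geometric multiplicity = 3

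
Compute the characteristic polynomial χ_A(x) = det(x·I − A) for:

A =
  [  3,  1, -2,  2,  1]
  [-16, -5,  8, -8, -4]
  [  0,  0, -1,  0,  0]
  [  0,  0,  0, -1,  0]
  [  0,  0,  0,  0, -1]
x^5 + 5*x^4 + 10*x^3 + 10*x^2 + 5*x + 1

Expanding det(x·I − A) (e.g. by cofactor expansion or by noting that A is similar to its Jordan form J, which has the same characteristic polynomial as A) gives
  χ_A(x) = x^5 + 5*x^4 + 10*x^3 + 10*x^2 + 5*x + 1
which factors as (x + 1)^5. The eigenvalues (with algebraic multiplicities) are λ = -1 with multiplicity 5.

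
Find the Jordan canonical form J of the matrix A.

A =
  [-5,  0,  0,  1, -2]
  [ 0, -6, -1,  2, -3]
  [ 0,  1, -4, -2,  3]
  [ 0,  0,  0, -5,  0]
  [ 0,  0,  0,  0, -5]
J_2(-5) ⊕ J_2(-5) ⊕ J_1(-5)

The characteristic polynomial is
  det(x·I − A) = x^5 + 25*x^4 + 250*x^3 + 1250*x^2 + 3125*x + 3125 = (x + 5)^5

Eigenvalues and multiplicities (the geometric multiplicity of λ is n − rank(A − λI), which equals the number of Jordan blocks for λ):
  λ = -5: algebraic multiplicity = 5, geometric multiplicity = 3

Determining the block sizes for each eigenvalue:
  λ = -5: with am = 5 and gm = 3, the partition is not yet determined (e.g. several partitions of 5 into 3 parts exist). Let N = A − (-5)·I. Computing rank(N^1) = 2, rank(N^2) = 0; the number of blocks of size ≥ j is rank(N^{j−1}) − rank(N^j), giving [3, 2]. So we have 2 block(s) of size 2, 1 block(s) of size 1 → block sizes [2, 2, 1]

Assembling the blocks gives a Jordan form
J =
  [-5,  1,  0,  0,  0]
  [ 0, -5,  0,  0,  0]
  [ 0,  0, -5,  1,  0]
  [ 0,  0,  0, -5,  0]
  [ 0,  0,  0,  0, -5]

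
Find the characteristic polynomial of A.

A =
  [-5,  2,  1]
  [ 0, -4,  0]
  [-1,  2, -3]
x^3 + 12*x^2 + 48*x + 64

Expanding det(x·I − A) (e.g. by cofactor expansion or by noting that A is similar to its Jordan form J, which has the same characteristic polynomial as A) gives
  χ_A(x) = x^3 + 12*x^2 + 48*x + 64
which factors as (x + 4)^3. The eigenvalues (with algebraic multiplicities) are λ = -4 with multiplicity 3.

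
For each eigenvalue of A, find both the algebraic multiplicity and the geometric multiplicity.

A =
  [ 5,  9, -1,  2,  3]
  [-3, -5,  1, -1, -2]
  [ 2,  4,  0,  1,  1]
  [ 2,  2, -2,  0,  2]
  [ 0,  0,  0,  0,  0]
λ = 0: alg = 5, geom = 3

Step 1 — factor the characteristic polynomial to read off the algebraic multiplicities:
  χ_A(x) = x^5

Step 2 — compute geometric multiplicities via the rank-nullity identity g(λ) = n − rank(A − λI):
  rank(A − (0)·I) = 2, so dim ker(A − (0)·I) = n − 2 = 3

Summary:
  λ = 0: algebraic multiplicity = 5, geometric multiplicity = 3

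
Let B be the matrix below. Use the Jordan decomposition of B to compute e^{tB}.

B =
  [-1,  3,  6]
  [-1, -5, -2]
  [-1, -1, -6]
e^{tB} =
  [3*t*exp(-4*t) + exp(-4*t), 3*t*exp(-4*t), 6*t*exp(-4*t)]
  [-t*exp(-4*t), -t*exp(-4*t) + exp(-4*t), -2*t*exp(-4*t)]
  [-t*exp(-4*t), -t*exp(-4*t), -2*t*exp(-4*t) + exp(-4*t)]

Strategy: write B = P · J · P⁻¹ where J is a Jordan canonical form, so e^{tB} = P · e^{tJ} · P⁻¹, and e^{tJ} can be computed block-by-block.

B has Jordan form
J =
  [-4,  1,  0]
  [ 0, -4,  0]
  [ 0,  0, -4]
(up to reordering of blocks).

Per-block formulas:
  For a 2×2 Jordan block J_2(-4): exp(t · J_2(-4)) = e^(-4t)·(I + t·N), where N is the 2×2 nilpotent shift.
  For a 1×1 block at λ = -4: exp(t · [-4]) = [e^(-4t)].

After assembling e^{tJ} and conjugating by P, we get:

e^{tB} =
  [3*t*exp(-4*t) + exp(-4*t), 3*t*exp(-4*t), 6*t*exp(-4*t)]
  [-t*exp(-4*t), -t*exp(-4*t) + exp(-4*t), -2*t*exp(-4*t)]
  [-t*exp(-4*t), -t*exp(-4*t), -2*t*exp(-4*t) + exp(-4*t)]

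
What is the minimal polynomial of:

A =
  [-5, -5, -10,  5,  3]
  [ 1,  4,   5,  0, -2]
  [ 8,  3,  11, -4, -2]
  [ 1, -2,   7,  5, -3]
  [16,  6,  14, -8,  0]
x^4 - 11*x^3 + 36*x^2 - 16*x - 64

The characteristic polynomial is χ_A(x) = (x - 4)^4*(x + 1), so the eigenvalues are known. The minimal polynomial is
  m_A(x) = Π_λ (x − λ)^{k_λ}
where k_λ is the size of the *largest* Jordan block for λ (equivalently, the smallest k with (A − λI)^k v = 0 for every generalised eigenvector v of λ).

  λ = -1: largest Jordan block has size 1, contributing (x + 1)
  λ = 4: largest Jordan block has size 3, contributing (x − 4)^3

So m_A(x) = (x - 4)^3*(x + 1) = x^4 - 11*x^3 + 36*x^2 - 16*x - 64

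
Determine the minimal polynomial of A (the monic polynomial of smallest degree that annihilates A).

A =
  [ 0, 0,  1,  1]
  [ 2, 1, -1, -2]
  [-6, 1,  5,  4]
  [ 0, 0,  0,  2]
x^3 - 6*x^2 + 12*x - 8

The characteristic polynomial is χ_A(x) = (x - 2)^4, so the eigenvalues are known. The minimal polynomial is
  m_A(x) = Π_λ (x − λ)^{k_λ}
where k_λ is the size of the *largest* Jordan block for λ (equivalently, the smallest k with (A − λI)^k v = 0 for every generalised eigenvector v of λ).

  λ = 2: largest Jordan block has size 3, contributing (x − 2)^3

So m_A(x) = (x - 2)^3 = x^3 - 6*x^2 + 12*x - 8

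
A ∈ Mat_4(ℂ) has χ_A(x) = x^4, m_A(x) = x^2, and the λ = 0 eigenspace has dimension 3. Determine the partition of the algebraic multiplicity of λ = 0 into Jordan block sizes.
Block sizes for λ = 0: [2, 1, 1]

Step 1 — from the characteristic polynomial, algebraic multiplicity of λ = 0 is 4. From dim ker(A − (0)·I) = 3, there are exactly 3 Jordan blocks for λ = 0.
Step 2 — from the minimal polynomial, the factor (x − 0)^2 tells us the largest block for λ = 0 has size 2.
Step 3 — with total size 4, 3 blocks, and largest block 2, the block sizes (in nonincreasing order) are [2, 1, 1].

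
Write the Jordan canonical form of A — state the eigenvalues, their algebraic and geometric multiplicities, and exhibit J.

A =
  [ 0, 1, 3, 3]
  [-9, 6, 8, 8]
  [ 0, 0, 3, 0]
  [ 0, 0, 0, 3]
J_3(3) ⊕ J_1(3)

The characteristic polynomial is
  det(x·I − A) = x^4 - 12*x^3 + 54*x^2 - 108*x + 81 = (x - 3)^4

Eigenvalues and multiplicities (the geometric multiplicity of λ is n − rank(A − λI), which equals the number of Jordan blocks for λ):
  λ = 3: algebraic multiplicity = 4, geometric multiplicity = 2

Determining the block sizes for each eigenvalue:
  λ = 3: with am = 4 and gm = 2, the partition is not yet determined (e.g. several partitions of 4 into 2 parts exist). Let N = A − (3)·I. Computing rank(N^1) = 2, rank(N^2) = 1, rank(N^3) = 0; the number of blocks of size ≥ j is rank(N^{j−1}) − rank(N^j), giving [2, 1, 1]. So we have 1 block(s) of size 3, 1 block(s) of size 1 → block sizes [3, 1]

Assembling the blocks gives a Jordan form
J =
  [3, 1, 0, 0]
  [0, 3, 1, 0]
  [0, 0, 3, 0]
  [0, 0, 0, 3]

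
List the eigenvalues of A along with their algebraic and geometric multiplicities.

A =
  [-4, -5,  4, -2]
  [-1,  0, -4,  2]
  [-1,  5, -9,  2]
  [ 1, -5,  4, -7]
λ = -5: alg = 4, geom = 3

Step 1 — factor the characteristic polynomial to read off the algebraic multiplicities:
  χ_A(x) = (x + 5)^4

Step 2 — compute geometric multiplicities via the rank-nullity identity g(λ) = n − rank(A − λI):
  rank(A − (-5)·I) = 1, so dim ker(A − (-5)·I) = n − 1 = 3

Summary:
  λ = -5: algebraic multiplicity = 4, geometric multiplicity = 3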